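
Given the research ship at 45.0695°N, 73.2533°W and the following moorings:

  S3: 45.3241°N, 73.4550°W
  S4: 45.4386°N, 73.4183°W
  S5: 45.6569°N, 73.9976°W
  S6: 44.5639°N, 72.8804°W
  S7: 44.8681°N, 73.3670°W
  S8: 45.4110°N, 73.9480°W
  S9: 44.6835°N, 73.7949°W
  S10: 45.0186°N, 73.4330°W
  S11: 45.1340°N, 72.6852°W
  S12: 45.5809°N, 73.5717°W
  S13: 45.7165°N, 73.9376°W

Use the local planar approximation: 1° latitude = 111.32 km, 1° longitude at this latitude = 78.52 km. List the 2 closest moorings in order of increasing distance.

S10, S7

Distances from 45.0695°N, 73.2533°W:
S3: √((0.2546·111.32)² + (-0.2017·78.52)²) = √(803.273045 + 250.825899) = 32.4669 km
S4: √((0.3691·111.32)² + (-0.1650·78.52)²) = √(1688.241165 + 167.852754) = 43.0824 km
S5: √((0.5874·111.32)² + (-0.7443·78.52)²) = √(4275.769447 + 3415.518326) = 87.7000 km
S6: √((-0.5056·111.32)² + (0.3729·78.52)²) = √(3167.820215 + 857.324724) = 63.4440 km
S7: √((-0.2014·111.32)² + (-0.1137·78.52)²) = √(502.649584 + 79.704256) = 24.1320 km
S8: √((0.3415·111.32)² + (-0.6947·78.52)²) = √(1445.199529 + 2975.467285) = 66.4881 km
S9: √((-0.3860·111.32)² + (-0.5416·78.52)²) = √(1846.379649 + 1808.497419) = 60.4556 km
S10: √((-0.0509·111.32)² + (-0.1797·78.52)²) = √(32.105686 + 199.093342) = 15.2052 km
S11: √((0.0645·111.32)² + (0.5681·78.52)²) = √(51.554410 + 1989.803362) = 45.1814 km
S12: √((0.5114·111.32)² + (-0.3184·78.52)²) = √(3240.916506 + 625.038401) = 62.1768 km
S13: √((0.6470·111.32)² + (-0.6843·78.52)²) = √(5187.462338 + 2887.045722) = 89.8583 km
Sorted: S10 (15.2052 km) < S7 (24.1320 km) < S3 (32.4669 km) < S4 (43.0824 km) < …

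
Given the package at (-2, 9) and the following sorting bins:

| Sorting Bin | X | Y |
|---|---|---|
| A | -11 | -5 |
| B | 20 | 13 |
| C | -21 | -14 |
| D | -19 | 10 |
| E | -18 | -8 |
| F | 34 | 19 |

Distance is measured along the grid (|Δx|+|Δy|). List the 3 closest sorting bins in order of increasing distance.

D, A, B

Distances from (-2, 9):
A: |-9| + |-14| = 9 + 14 = 23
B: |22| + |4| = 22 + 4 = 26
C: |-19| + |-23| = 19 + 23 = 42
D: |-17| + |1| = 17 + 1 = 18
E: |-16| + |-17| = 16 + 17 = 33
F: |36| + |10| = 36 + 10 = 46
Sorted: D (18) < A (23) < B (26) < E (33) < C (42) < …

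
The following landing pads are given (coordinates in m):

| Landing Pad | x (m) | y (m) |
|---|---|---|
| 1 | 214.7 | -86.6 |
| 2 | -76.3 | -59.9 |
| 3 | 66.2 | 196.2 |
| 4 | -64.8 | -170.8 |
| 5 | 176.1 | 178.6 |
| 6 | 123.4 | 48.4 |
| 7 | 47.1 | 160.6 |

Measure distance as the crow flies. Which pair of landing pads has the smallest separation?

3 and 7

Pairwise distances:
1–2: 292.2 m
1–3: 319.4 m
1–4: 291.9 m
1–5: 268.0 m
1–6: 163.0 m
1–7: 298.7 m
2–3: 293.1 m
2–4: 111.5 m
2–5: 347.3 m
2–6: 227.2 m
2–7: 252.7 m
3–4: 389.7 m
3–5: 111.3 m
3–6: 158.5 m
3–7: 40.4 m
4–5: 424.4 m
4–6: 288.9 m
4–7: 349.8 m
5–6: 140.5 m
5–7: 130.2 m
6–7: 135.7 m
Closest pair: 3–7 at 40.4 m.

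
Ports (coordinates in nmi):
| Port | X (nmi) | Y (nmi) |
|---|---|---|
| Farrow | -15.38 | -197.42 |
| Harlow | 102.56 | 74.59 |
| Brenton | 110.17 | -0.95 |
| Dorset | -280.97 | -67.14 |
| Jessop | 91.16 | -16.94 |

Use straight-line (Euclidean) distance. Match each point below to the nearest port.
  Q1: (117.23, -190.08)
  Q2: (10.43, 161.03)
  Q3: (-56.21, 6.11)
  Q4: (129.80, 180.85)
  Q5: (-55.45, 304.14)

Q1 at (117.23, -190.08):
  Farrow: 132.81 nmi
  Harlow: 265.08 nmi
  Brenton: 189.26 nmi
  Dorset: 416.75 nmi
  Jessop: 175.09 nmi
  → nearest: Farrow (132.81 nmi)
Q2 at (10.43, 161.03):
  Farrow: 359.38 nmi
  Harlow: 126.33 nmi
  Brenton: 190.23 nmi
  Dorset: 370.10 nmi
  Jessop: 195.42 nmi
  → nearest: Harlow (126.33 nmi)
Q3 at (-56.21, 6.11):
  Farrow: 207.59 nmi
  Harlow: 172.91 nmi
  Brenton: 166.53 nmi
  Dorset: 236.40 nmi
  Jessop: 149.16 nmi
  → nearest: Jessop (149.16 nmi)
Q4 at (129.80, 180.85):
  Farrow: 405.17 nmi
  Harlow: 109.70 nmi
  Brenton: 182.86 nmi
  Dorset: 479.82 nmi
  Jessop: 201.53 nmi
  → nearest: Harlow (109.70 nmi)
Q5 at (-55.45, 304.14):
  Farrow: 503.16 nmi
  Harlow: 278.68 nmi
  Brenton: 347.15 nmi
  Dorset: 434.41 nmi
  Jessop: 352.97 nmi
  → nearest: Harlow (278.68 nmi)

Q1→Farrow; Q2→Harlow; Q3→Jessop; Q4→Harlow; Q5→Harlow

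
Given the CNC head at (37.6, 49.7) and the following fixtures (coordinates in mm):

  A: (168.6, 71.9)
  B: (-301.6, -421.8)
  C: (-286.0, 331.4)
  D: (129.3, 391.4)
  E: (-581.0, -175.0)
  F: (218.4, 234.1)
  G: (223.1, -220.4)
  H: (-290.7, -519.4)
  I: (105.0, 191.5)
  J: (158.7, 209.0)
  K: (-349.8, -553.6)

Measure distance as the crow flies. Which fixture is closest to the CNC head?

Distances from (37.6, 49.7):
A: 132.9 mm
B: 580.8 mm
C: 429.0 mm
D: 353.8 mm
E: 658.1 mm
F: 258.2 mm
G: 327.7 mm
H: 657.0 mm
I: 157.0 mm
J: 200.1 mm
K: 717.0 mm
Minimum: A at 132.9 mm.

A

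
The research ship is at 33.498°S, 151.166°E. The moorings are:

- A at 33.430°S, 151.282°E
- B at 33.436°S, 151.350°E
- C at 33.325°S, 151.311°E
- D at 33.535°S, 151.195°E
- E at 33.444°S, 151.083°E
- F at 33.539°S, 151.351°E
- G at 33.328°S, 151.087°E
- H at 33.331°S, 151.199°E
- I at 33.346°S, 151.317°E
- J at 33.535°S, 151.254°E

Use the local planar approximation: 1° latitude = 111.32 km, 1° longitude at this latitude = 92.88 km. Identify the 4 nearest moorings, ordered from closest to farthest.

Distances from 33.498°S, 151.166°E:
A: √((0.068·111.32)² + (0.116·92.88)²) = √(57.30127 + 116.08080) = 13.167 km
B: √((0.062·111.32)² + (0.184·92.88)²) = √(47.63540 + 292.06537) = 18.431 km
C: √((0.173·111.32)² + (0.145·92.88)²) = √(370.88443 + 181.37625) = 23.500 km
D: √((-0.037·111.32)² + (0.029·92.88)²) = √(16.96484 + 7.25505) = 4.921 km
E: √((0.054·111.32)² + (-0.083·92.88)²) = √(36.13549 + 59.42930) = 9.776 km
F: √((-0.041·111.32)² + (0.185·92.88)²) = √(20.83119 + 295.24862) = 17.779 km
G: √((0.170·111.32)² + (-0.079·92.88)²) = √(358.13292 + 53.83920) = 20.297 km
H: √((0.167·111.32)² + (0.033·92.88)²) = √(345.60446 + 9.39447) = 18.841 km
I: √((0.152·111.32)² + (0.151·92.88)²) = √(286.30806 + 196.69726) = 21.977 km
J: √((-0.037·111.32)² + (0.088·92.88)²) = √(16.96484 + 66.80512) = 9.153 km
Sorted: D (4.921 km) < J (9.153 km) < E (9.776 km) < A (13.167 km) < F (17.779 km) < B (18.431 km) < …

D, J, E, A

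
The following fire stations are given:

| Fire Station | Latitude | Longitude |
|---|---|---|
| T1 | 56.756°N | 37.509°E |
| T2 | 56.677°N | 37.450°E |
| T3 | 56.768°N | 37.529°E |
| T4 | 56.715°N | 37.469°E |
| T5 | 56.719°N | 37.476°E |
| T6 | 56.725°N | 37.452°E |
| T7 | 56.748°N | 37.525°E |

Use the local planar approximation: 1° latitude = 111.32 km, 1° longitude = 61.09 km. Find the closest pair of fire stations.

Pairwise distances:
T4–T5: √((0.004·111.32)² + (0.007·61.09)²) = √(0.19827 + 0.18287) = 0.617 km
T1–T7: √((-0.008·111.32)² + (0.016·61.09)²) = √(0.79310 + 0.95539) = 1.322 km
T4–T6: √((0.010·111.32)² + (-0.017·61.09)²) = √(1.23921 + 1.07854) = 1.522 km
T5–T6: √((0.006·111.32)² + (-0.024·61.09)²) = √(0.44612 + 2.14963) = 1.611 km
T1–T3: √((0.012·111.32)² + (0.020·61.09)²) = √(1.78447 + 1.49280) = 1.810 km
T3–T7: √((-0.020·111.32)² + (-0.004·61.09)²) = √(4.95686 + 0.05971) = 2.240 km
T2–T4: √((0.038·111.32)² + (0.019·61.09)²) = √(17.89425 + 1.34725) = 4.387 km
T5–T7: √((0.029·111.32)² + (0.049·61.09)²) = √(10.42179 + 8.96050) = 4.403 km
T1–T5: √((-0.037·111.32)² + (-0.033·61.09)²) = √(16.96484 + 4.06414) = 4.586 km
T1–T6: √((-0.031·111.32)² + (-0.057·61.09)²) = √(11.90885 + 12.12523) = 4.902 km
T2–T5: √((0.042·111.32)² + (0.026·61.09)²) = √(21.85974 + 2.52282) = 4.938 km
T4–T7: √((0.033·111.32)² + (0.056·61.09)²) = √(13.49504 + 11.70351) = 5.020 km
T6–T7: √((0.023·111.32)² + (0.073·61.09)²) = √(6.55544 + 19.88776) = 5.142 km
T1–T4: √((-0.041·111.32)² + (-0.040·61.09)²) = √(20.83119 + 5.97118) = 5.177 km
T2–T6: √((0.048·111.32)² + (0.002·61.09)²) = √(28.55150 + 0.01493) = 5.345 km
T3–T5: √((-0.049·111.32)² + (-0.053·61.09)²) = √(29.75353 + 10.48315) = 6.343 km
T3–T6: √((-0.043·111.32)² + (-0.077·61.09)²) = √(22.91307 + 22.12696) = 6.711 km
T3–T4: √((-0.053·111.32)² + (-0.060·61.09)²) = √(34.80953 + 13.43516) = 6.946 km
T2–T7: √((0.071·111.32)² + (0.075·61.09)²) = √(62.46879 + 20.99243) = 9.136 km
T1–T2: √((-0.079·111.32)² + (-0.059·61.09)²) = √(77.33936 + 12.99105) = 9.504 km
T2–T3: √((0.091·111.32)² + (0.079·61.09)²) = √(102.61933 + 23.29134) = 11.221 km
Closest pair: T4–T5 at 0.617 km.

T4 and T5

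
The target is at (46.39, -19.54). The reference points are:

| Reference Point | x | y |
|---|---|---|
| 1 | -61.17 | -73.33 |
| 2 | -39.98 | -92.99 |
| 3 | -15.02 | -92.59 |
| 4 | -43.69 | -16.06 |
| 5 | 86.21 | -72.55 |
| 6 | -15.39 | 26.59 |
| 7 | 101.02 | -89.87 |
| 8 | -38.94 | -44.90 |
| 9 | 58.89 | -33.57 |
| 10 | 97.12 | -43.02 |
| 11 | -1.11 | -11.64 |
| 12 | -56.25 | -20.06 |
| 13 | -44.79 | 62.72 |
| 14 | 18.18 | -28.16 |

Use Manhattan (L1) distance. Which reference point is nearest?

9

Distances from (46.39, -19.54):
1: |-107.56| + |-53.79| = 107.56 + 53.79 = 161.35
2: |-86.37| + |-73.45| = 86.37 + 73.45 = 159.82
3: |-61.41| + |-73.05| = 61.41 + 73.05 = 134.46
4: |-90.08| + |3.48| = 90.08 + 3.48 = 93.56
5: |39.82| + |-53.01| = 39.82 + 53.01 = 92.83
6: |-61.78| + |46.13| = 61.78 + 46.13 = 107.91
7: |54.63| + |-70.33| = 54.63 + 70.33 = 124.96
8: |-85.33| + |-25.36| = 85.33 + 25.36 = 110.69
9: |12.50| + |-14.03| = 12.50 + 14.03 = 26.53
10: |50.73| + |-23.48| = 50.73 + 23.48 = 74.21
11: |-47.50| + |7.90| = 47.50 + 7.90 = 55.40
12: |-102.64| + |-0.52| = 102.64 + 0.52 = 103.16
13: |-91.18| + |82.26| = 91.18 + 82.26 = 173.44
14: |-28.21| + |-8.62| = 28.21 + 8.62 = 36.83
Minimum: 9 at 26.53.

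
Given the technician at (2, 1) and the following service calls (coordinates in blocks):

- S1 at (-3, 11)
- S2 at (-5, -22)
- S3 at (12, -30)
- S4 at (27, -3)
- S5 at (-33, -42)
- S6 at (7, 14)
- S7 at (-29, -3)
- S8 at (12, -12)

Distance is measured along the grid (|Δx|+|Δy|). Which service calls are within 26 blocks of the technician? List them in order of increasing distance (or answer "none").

S1, S6, S8

Distances from (2, 1):
S1: 15 blocks
S2: 30 blocks
S3: 41 blocks
S4: 29 blocks
S5: 78 blocks
S6: 18 blocks
S7: 35 blocks
S8: 23 blocks
Threshold 26 blocks: S1 (15 blocks), S6 (18 blocks), S8 (23 blocks) are within range.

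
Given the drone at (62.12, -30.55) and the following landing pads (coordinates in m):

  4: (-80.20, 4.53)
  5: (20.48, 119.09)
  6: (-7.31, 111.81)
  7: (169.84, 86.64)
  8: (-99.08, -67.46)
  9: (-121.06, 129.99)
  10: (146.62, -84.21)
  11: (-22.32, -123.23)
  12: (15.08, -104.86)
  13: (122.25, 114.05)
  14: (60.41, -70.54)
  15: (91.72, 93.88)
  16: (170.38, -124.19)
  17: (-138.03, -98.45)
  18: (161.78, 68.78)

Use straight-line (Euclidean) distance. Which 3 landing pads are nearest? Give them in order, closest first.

Distances from (62.12, -30.55):
4: √((-142.32)² + (35.08)²) = √(20254.9824 + 1230.6064) = 146.58 m
5: √((-41.64)² + (149.64)²) = √(1733.8896 + 22392.1296) = 155.33 m
6: √((-69.43)² + (142.36)²) = √(4820.5249 + 20266.3696) = 158.39 m
7: √((107.72)² + (117.19)²) = √(11603.5984 + 13733.4961) = 159.18 m
8: √((-161.20)² + (-36.91)²) = √(25985.4400 + 1362.3481) = 165.37 m
9: √((-183.18)² + (160.54)²) = √(33554.9124 + 25773.0916) = 243.57 m
10: √((84.50)² + (-53.66)²) = √(7140.2500 + 2879.3956) = 100.10 m
11: √((-84.44)² + (-92.68)²) = √(7130.1136 + 8589.5824) = 125.38 m
12: √((-47.04)² + (-74.31)²) = √(2212.7616 + 5521.9761) = 87.95 m
13: √((60.13)² + (144.60)²) = √(3615.6169 + 20909.1600) = 156.60 m
14: √((-1.71)² + (-39.99)²) = √(2.9241 + 1599.2001) = 40.03 m
15: √((29.60)² + (124.43)²) = √(876.1600 + 15482.8249) = 127.90 m
16: √((108.26)² + (-93.64)²) = √(11720.2276 + 8768.4496) = 143.14 m
17: √((-200.15)² + (-67.90)²) = √(40060.0225 + 4610.4100) = 211.35 m
18: √((99.66)² + (99.33)²) = √(9932.1156 + 9866.4489) = 140.71 m
Sorted: 14 (40.03 m) < 12 (87.95 m) < 10 (100.10 m) < 11 (125.38 m) < 15 (127.90 m) < …

14, 12, 10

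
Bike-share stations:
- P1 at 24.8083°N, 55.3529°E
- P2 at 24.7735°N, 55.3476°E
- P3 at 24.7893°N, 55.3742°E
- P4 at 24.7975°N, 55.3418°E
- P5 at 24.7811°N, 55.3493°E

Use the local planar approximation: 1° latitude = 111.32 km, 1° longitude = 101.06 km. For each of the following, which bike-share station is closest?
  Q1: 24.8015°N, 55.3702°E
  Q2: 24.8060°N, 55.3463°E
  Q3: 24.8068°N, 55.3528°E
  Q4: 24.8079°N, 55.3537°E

Q1 at 24.8015°N, 55.3702°E:
  P1: 1.9052 km
  P2: 3.8642 km
  P3: 1.4170 km
  P4: 2.9044 km
  P5: 3.1013 km
  → nearest: P3 (1.4170 km)
Q2 at 24.8060°N, 55.3463°E:
  P1: 0.7144 km
  P2: 3.6203 km
  P3: 3.3773 km
  P4: 1.0498 km
  P5: 2.7884 km
  → nearest: P1 (0.7144 km)
Q3 at 24.8068°N, 55.3528°E:
  P1: 0.1673 km
  P2: 3.7440 km
  P3: 2.9107 km
  P4: 1.5191 km
  P5: 2.8827 km
  → nearest: P1 (0.1673 km)
Q4 at 24.8079°N, 55.3537°E:
  P1: 0.0923 km
  P2: 3.8787 km
  P3: 2.9290 km
  P4: 1.6693 km
  P5: 3.0163 km
  → nearest: P1 (0.0923 km)

Q1→P3; Q2→P1; Q3→P1; Q4→P1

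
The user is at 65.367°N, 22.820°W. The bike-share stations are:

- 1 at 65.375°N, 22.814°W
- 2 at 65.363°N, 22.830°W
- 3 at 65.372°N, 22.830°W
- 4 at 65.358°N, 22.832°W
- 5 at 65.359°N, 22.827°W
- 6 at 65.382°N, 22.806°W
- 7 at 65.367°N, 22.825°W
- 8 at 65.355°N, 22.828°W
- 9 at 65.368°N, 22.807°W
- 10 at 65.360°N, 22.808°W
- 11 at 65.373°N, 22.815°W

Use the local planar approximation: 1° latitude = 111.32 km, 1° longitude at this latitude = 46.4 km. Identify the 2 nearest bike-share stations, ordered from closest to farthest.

Distances from 65.367°N, 22.820°W:
1: √((0.008·111.32)² + (0.006·46.4)²) = √(0.79310 + 0.07751) = 0.933 km
2: √((-0.004·111.32)² + (-0.010·46.4)²) = √(0.19827 + 0.21530) = 0.643 km
3: √((0.005·111.32)² + (-0.010·46.4)²) = √(0.30980 + 0.21530) = 0.725 km
4: √((-0.009·111.32)² + (-0.012·46.4)²) = √(1.00376 + 0.31003) = 1.146 km
5: √((-0.008·111.32)² + (-0.007·46.4)²) = √(0.79310 + 0.10550) = 0.948 km
6: √((0.015·111.32)² + (0.014·46.4)²) = √(2.78823 + 0.42198) = 1.792 km
7: √((0.000·111.32)² + (-0.005·46.4)²) = √(0.00000 + 0.05382) = 0.232 km
8: √((-0.012·111.32)² + (-0.008·46.4)²) = √(1.78447 + 0.13779) = 1.386 km
9: √((0.001·111.32)² + (0.013·46.4)²) = √(0.01239 + 0.36385) = 0.613 km
10: √((-0.007·111.32)² + (0.012·46.4)²) = √(0.60721 + 0.31003) = 0.958 km
11: √((0.006·111.32)² + (0.005·46.4)²) = √(0.44612 + 0.05382) = 0.707 km
Sorted: 7 (0.232 km) < 9 (0.613 km) < 2 (0.643 km) < 11 (0.707 km) < …

7, 9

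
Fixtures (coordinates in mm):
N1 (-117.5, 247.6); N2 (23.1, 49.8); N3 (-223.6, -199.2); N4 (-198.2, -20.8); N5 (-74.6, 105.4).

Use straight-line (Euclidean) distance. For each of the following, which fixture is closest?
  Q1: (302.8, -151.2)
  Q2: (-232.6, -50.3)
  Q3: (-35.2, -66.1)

Q1→N2; Q2→N4; Q3→N2

Q1 at (302.8, -151.2):
  N1: 579.4 mm
  N2: 344.4 mm
  N3: 528.6 mm
  N4: 517.7 mm
  N5: 456.4 mm
  → nearest: N2 (344.4 mm)
Q2 at (-232.6, -50.3):
  N1: 319.4 mm
  N2: 274.6 mm
  N3: 149.2 mm
  N4: 45.3 mm
  N5: 221.8 mm
  → nearest: N4 (45.3 mm)
Q3 at (-35.2, -66.1):
  N1: 324.3 mm
  N2: 129.7 mm
  N3: 230.7 mm
  N4: 169.2 mm
  N5: 176.0 mm
  → nearest: N2 (129.7 mm)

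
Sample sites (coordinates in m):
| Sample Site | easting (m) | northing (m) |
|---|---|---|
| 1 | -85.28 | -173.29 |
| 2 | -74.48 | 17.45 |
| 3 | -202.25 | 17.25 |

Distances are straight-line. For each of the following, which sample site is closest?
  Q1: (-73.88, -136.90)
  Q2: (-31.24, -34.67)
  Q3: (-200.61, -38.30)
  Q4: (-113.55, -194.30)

Q1 at (-73.88, -136.90):
  1: √((-11.40)² + (-36.39)²) = √(129.9600 + 1324.2321) = 38.13 m
  2: √((-0.60)² + (154.35)²) = √(0.3600 + 23823.9225) = 154.35 m
  3: √((-128.37)² + (154.15)²) = √(16478.8569 + 23762.2225) = 200.60 m
  → nearest: 1 (38.13 m)
Q2 at (-31.24, -34.67):
  1: √((-54.04)² + (-138.62)²) = √(2920.3216 + 19215.5044) = 148.78 m
  2: √((-43.24)² + (52.12)²) = √(1869.6976 + 2716.4944) = 67.72 m
  3: √((-171.01)² + (51.92)²) = √(29244.4201 + 2695.6864) = 178.72 m
  → nearest: 2 (67.72 m)
Q3 at (-200.61, -38.30):
  1: √((115.33)² + (-134.99)²) = √(13301.0089 + 18222.3001) = 177.55 m
  2: √((126.13)² + (55.75)²) = √(15908.7769 + 3108.0625) = 137.90 m
  3: √((-1.64)² + (55.55)²) = √(2.6896 + 3085.8025) = 55.57 m
  → nearest: 3 (55.57 m)
Q4 at (-113.55, -194.30):
  1: √((28.27)² + (21.01)²) = √(799.1929 + 441.4201) = 35.22 m
  2: √((39.07)² + (211.75)²) = √(1526.4649 + 44838.0625) = 215.32 m
  3: √((-88.70)² + (211.55)²) = √(7867.6900 + 44753.4025) = 229.39 m
  → nearest: 1 (35.22 m)

Q1→1; Q2→2; Q3→3; Q4→1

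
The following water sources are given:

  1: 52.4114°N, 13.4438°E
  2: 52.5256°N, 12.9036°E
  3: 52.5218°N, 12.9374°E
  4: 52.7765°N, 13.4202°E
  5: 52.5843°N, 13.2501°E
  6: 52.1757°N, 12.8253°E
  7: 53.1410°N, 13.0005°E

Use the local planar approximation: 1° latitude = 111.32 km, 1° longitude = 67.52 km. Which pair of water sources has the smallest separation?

Pairwise distances:
1–2: 38.6263 km
1–3: 36.3337 km
1–4: 40.6742 km
1–5: 23.2703 km
1–6: 49.3197 km
1–7: 86.5589 km
2–3: 2.3210 km
2–4: 44.6852 km
2–5: 24.2911 km
2–6: 39.3080 km
2–7: 68.8180 km
3–4: 43.2039 km
3–5: 22.2303 km
3–6: 39.2643 km
3–7: 69.0609 km
4–5: 24.2834 km
4–6: 78.0161 km
4–7: 49.4922 km
5–6: 53.7736 km
5–7: 64.2225 km
6–7: 108.1064 km
Closest pair: 2–3 at 2.3210 km.

2 and 3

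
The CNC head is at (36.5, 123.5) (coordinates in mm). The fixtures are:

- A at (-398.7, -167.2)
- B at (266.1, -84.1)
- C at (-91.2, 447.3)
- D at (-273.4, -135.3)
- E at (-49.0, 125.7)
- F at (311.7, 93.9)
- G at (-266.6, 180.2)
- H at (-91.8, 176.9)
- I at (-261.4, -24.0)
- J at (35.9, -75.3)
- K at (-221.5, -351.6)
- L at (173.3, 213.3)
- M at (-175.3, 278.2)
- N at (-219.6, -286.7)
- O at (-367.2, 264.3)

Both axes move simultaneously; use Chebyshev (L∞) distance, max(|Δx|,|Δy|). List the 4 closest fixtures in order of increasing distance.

E, H, L, J

Distances from (36.5, 123.5):
A: max(|-435.2|, |-290.7|) = 435.2 mm
B: max(|229.6|, |-207.6|) = 229.6 mm
C: max(|-127.7|, |323.8|) = 323.8 mm
D: max(|-309.9|, |-258.8|) = 309.9 mm
E: max(|-85.5|, |2.2|) = 85.5 mm
F: max(|275.2|, |-29.6|) = 275.2 mm
G: max(|-303.1|, |56.7|) = 303.1 mm
H: max(|-128.3|, |53.4|) = 128.3 mm
I: max(|-297.9|, |-147.5|) = 297.9 mm
J: max(|-0.6|, |-198.8|) = 198.8 mm
K: max(|-258.0|, |-475.1|) = 475.1 mm
L: max(|136.8|, |89.8|) = 136.8 mm
M: max(|-211.8|, |154.7|) = 211.8 mm
N: max(|-256.1|, |-410.2|) = 410.2 mm
O: max(|-403.7|, |140.8|) = 403.7 mm
Sorted: E (85.5 mm) < H (128.3 mm) < L (136.8 mm) < J (198.8 mm) < M (211.8 mm) < B (229.6 mm) < …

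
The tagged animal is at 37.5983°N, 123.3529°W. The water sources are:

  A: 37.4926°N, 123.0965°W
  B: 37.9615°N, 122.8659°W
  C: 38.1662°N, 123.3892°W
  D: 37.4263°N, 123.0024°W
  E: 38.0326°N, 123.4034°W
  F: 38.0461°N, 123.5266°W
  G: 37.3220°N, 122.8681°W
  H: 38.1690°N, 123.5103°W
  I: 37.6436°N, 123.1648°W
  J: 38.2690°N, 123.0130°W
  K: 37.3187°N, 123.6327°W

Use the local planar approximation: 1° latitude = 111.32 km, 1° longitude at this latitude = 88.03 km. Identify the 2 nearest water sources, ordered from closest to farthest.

I, A

Distances from 37.5983°N, 123.3529°W:
A: √((-0.1057·111.32)² + (0.2564·88.03)²) = √(138.451087 + 509.445166) = 25.4538 km
B: √((0.3632·111.32)² + (0.4870·88.03)²) = √(1634.700047 + 1837.889202) = 58.9287 km
C: √((0.5679·111.32)² + (-0.0363·88.03)²) = √(3996.594926 + 10.211150) = 63.2993 km
D: √((-0.1720·111.32)² + (0.3505·88.03)²) = √(366.609141 + 952.001096) = 36.3127 km
E: √((0.4343·111.32)² + (-0.0505·88.03)²) = √(2337.362403 + 19.762604) = 48.5502 km
F: √((0.4478·111.32)² + (-0.1737·88.03)²) = √(2484.932372 + 233.808901) = 52.1416 km
G: √((-0.2763·111.32)² + (0.4848·88.03)²) = √(946.037094 + 1821.321549) = 52.6057 km
H: √((0.5707·111.32)² + (-0.1574·88.03)²) = √(4036.102068 + 191.986574) = 65.0238 km
I: √((0.0453·111.32)² + (0.1881·88.03)²) = √(25.429791 + 274.182035) = 17.3093 km
J: √((0.6707·111.32)² + (0.3399·88.03)²) = √(5574.462625 + 895.289998) = 80.4348 km
K: √((-0.2796·111.32)² + (-0.2798·88.03)²) = √(968.770107 + 606.676013) = 39.6919 km
Sorted: I (17.3093 km) < A (25.4538 km) < D (36.3127 km) < K (39.6919 km) < …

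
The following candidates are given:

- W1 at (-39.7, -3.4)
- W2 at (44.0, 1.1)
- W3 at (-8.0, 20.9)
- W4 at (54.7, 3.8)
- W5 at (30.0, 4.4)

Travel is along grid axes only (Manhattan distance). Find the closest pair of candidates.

Pairwise distances:
W1–W2: 88.2
W1–W3: 56.0
W1–W4: 101.6
W1–W5: 77.5
W2–W3: 71.8
W2–W4: 13.4
W2–W5: 17.3
W3–W4: 79.8
W3–W5: 54.5
W4–W5: 25.3
Closest pair: W2–W4 at 13.4.

W2 and W4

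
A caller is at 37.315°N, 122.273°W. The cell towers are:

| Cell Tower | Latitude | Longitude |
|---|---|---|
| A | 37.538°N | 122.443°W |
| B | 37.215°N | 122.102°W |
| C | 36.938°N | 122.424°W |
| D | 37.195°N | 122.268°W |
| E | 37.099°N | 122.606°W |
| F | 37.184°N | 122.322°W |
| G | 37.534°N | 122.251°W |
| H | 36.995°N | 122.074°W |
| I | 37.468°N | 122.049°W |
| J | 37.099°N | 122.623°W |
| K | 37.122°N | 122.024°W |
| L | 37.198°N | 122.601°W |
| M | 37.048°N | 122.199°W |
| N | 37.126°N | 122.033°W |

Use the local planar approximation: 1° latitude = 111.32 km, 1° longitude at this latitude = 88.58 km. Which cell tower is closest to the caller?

Distances from 37.315°N, 122.273°W:
A: √((0.223·111.32)² + (-0.170·88.58)²) = √(616.24885 + 226.76143) = 29.035 km
B: √((-0.100·111.32)² + (0.171·88.58)²) = √(123.92142 + 229.43706) = 18.798 km
C: √((-0.377·111.32)² + (-0.151·88.58)²) = √(1761.28281 + 178.90614) = 44.048 km
D: √((-0.120·111.32)² + (0.005·88.58)²) = √(178.44685 + 0.19616) = 13.366 km
E: √((-0.216·111.32)² + (-0.333·88.58)²) = √(578.16780 + 870.08127) = 38.056 km
F: √((-0.131·111.32)² + (-0.049·88.58)²) = √(212.66156 + 18.83925) = 15.215 km
G: √((0.219·111.32)² + (0.022·88.58)²) = √(594.33954 + 3.79767) = 24.457 km
H: √((-0.320·111.32)² + (0.199·88.58)²) = √(1268.95538 + 310.72594) = 39.745 km
I: √((0.153·111.32)² + (0.224·88.58)²) = √(290.08766 + 393.70179) = 26.149 km
J: √((-0.216·111.32)² + (-0.350·88.58)²) = √(578.16780 + 961.18601) = 39.235 km
K: √((-0.193·111.32)² + (0.249·88.58)²) = √(461.59491 + 486.48566) = 30.791 km
L: √((-0.117·111.32)² + (-0.328·88.58)²) = √(169.63604 + 844.14886) = 31.840 km
M: √((-0.267·111.32)² + (0.074·88.58)²) = √(883.42344 + 42.96698) = 30.437 km
N: √((-0.189·111.32)² + (0.240·88.58)²) = √(442.65972 + 451.95358) = 29.910 km
Minimum: D at 13.366 km.

D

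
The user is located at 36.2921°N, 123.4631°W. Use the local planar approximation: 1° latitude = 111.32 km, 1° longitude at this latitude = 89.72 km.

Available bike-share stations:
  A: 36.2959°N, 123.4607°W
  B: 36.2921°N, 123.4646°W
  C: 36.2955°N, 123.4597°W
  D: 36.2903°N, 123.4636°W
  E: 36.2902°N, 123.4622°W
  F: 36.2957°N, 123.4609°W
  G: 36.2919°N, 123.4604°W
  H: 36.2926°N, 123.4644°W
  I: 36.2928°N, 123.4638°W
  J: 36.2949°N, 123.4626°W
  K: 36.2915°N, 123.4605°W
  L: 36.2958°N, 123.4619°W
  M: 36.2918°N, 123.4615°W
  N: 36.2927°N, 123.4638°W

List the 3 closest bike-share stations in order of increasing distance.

N, I, H

Distances from 36.2921°N, 123.4631°W:
A: 0.4747 km
B: 0.1346 km
C: 0.4861 km
D: 0.2053 km
E: 0.2264 km
F: 0.4467 km
G: 0.2433 km
H: 0.1292 km
I: 0.1001 km
J: 0.3149 km
K: 0.2426 km
L: 0.4257 km
M: 0.1474 km
N: 0.0917 km
Sorted: N (0.0917 km) < I (0.1001 km) < H (0.1292 km) < B (0.1346 km) < M (0.1474 km) < …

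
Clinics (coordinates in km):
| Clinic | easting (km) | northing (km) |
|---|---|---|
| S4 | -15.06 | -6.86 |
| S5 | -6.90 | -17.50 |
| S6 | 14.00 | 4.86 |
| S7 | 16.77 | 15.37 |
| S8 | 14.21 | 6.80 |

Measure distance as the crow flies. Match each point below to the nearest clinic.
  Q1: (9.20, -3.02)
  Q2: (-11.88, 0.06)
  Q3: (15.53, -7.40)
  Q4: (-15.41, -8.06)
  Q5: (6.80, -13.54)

Q1 at (9.20, -3.02):
  S4: √((-24.26)² + (-3.84)²) = √(588.547600 + 14.745600) = 24.5620 km
  S5: √((-16.10)² + (-14.48)²) = √(259.210000 + 209.670400) = 21.6536 km
  S6: √((4.80)² + (7.88)²) = √(23.040000 + 62.094400) = 9.2268 km
  S7: √((7.57)² + (18.39)²) = √(57.304900 + 338.192100) = 19.8871 km
  S8: √((5.01)² + (9.82)²) = √(25.100100 + 96.432400) = 11.0242 km
  → nearest: S6 (9.2268 km)
Q2 at (-11.88, 0.06):
  S4: √((-3.18)² + (-6.92)²) = √(10.112400 + 47.886400) = 7.6157 km
  S5: √((4.98)² + (-17.56)²) = √(24.800400 + 308.353600) = 18.2525 km
  S6: √((25.88)² + (4.80)²) = √(669.774400 + 23.040000) = 26.3214 km
  S7: √((28.65)² + (15.31)²) = √(820.822500 + 234.396100) = 32.4841 km
  S8: √((26.09)² + (6.74)²) = √(680.688100 + 45.427600) = 26.9465 km
  → nearest: S4 (7.6157 km)
Q3 at (15.53, -7.40):
  S4: √((-30.59)² + (0.54)²) = √(935.748100 + 0.291600) = 30.5948 km
  S5: √((-22.43)² + (-10.10)²) = √(503.104900 + 102.010000) = 24.5991 km
  S6: √((-1.53)² + (12.26)²) = √(2.340900 + 150.307600) = 12.3551 km
  S7: √((1.24)² + (22.77)²) = √(1.537600 + 518.472900) = 22.8037 km
  S8: √((-1.32)² + (14.20)²) = √(1.742400 + 201.640000) = 14.2612 km
  → nearest: S6 (12.3551 km)
Q4 at (-15.41, -8.06):
  S4: √((0.35)² + (1.20)²) = √(0.122500 + 1.440000) = 1.2500 km
  S5: √((8.51)² + (-9.44)²) = √(72.420100 + 89.113600) = 12.7096 km
  S6: √((29.41)² + (12.92)²) = √(864.948100 + 166.926400) = 32.1228 km
  S7: √((32.18)² + (23.43)²) = √(1035.552400 + 548.964900) = 39.8060 km
  S8: √((29.62)² + (14.86)²) = √(877.344400 + 220.819600) = 33.1386 km
  → nearest: S4 (1.2500 km)
Q5 at (6.80, -13.54):
  S4: √((-21.86)² + (6.68)²) = √(477.859600 + 44.622400) = 22.8579 km
  S5: √((-13.70)² + (-3.96)²) = √(187.690000 + 15.681600) = 14.2608 km
  S6: √((7.20)² + (18.40)²) = √(51.840000 + 338.560000) = 19.7585 km
  S7: √((9.97)² + (28.91)²) = √(99.400900 + 835.788100) = 30.5809 km
  S8: √((7.41)² + (20.34)²) = √(54.908100 + 413.715600) = 21.6477 km
  → nearest: S5 (14.2608 km)

Q1→S6; Q2→S4; Q3→S6; Q4→S4; Q5→S5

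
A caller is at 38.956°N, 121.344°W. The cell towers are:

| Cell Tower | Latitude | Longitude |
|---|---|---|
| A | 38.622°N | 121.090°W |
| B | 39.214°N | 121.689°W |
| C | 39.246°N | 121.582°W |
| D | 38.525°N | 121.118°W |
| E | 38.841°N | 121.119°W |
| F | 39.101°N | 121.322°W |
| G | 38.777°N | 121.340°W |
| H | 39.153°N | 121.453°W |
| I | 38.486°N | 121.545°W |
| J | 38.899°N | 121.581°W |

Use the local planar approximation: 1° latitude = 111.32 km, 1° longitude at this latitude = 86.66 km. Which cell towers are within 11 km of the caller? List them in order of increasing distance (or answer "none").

none

Distances from 38.956°N, 121.344°W:
A: √((-0.334·111.32)² + (0.254·86.66)²) = √(1382.41784 + 484.51230) = 43.208 km
B: √((0.258·111.32)² + (-0.345·86.66)²) = √(824.87057 + 893.87247) = 41.458 km
C: √((0.290·111.32)² + (-0.238·86.66)²) = √(1042.17918 + 425.39393) = 38.309 km
D: √((-0.431·111.32)² + (0.226·86.66)²) = √(2301.97676 + 383.57849) = 51.822 km
E: √((-0.115·111.32)² + (0.225·86.66)²) = √(163.88608 + 380.19150) = 23.325 km
F: √((0.145·111.32)² + (0.022·86.66)²) = √(260.54479 + 3.63482) = 16.254 km
G: √((-0.179·111.32)² + (0.004·86.66)²) = √(397.05663 + 0.12016) = 19.929 km
H: √((0.197·111.32)² + (-0.109·86.66)²) = √(480.92665 + 89.22578) = 23.878 km
I: √((-0.470·111.32)² + (-0.201·86.66)²) = √(2737.42426 + 303.40972) = 55.144 km
J: √((-0.057·111.32)² + (-0.237·86.66)²) = √(40.26207 + 421.82670) = 21.496 km
Threshold 11 km: none within range.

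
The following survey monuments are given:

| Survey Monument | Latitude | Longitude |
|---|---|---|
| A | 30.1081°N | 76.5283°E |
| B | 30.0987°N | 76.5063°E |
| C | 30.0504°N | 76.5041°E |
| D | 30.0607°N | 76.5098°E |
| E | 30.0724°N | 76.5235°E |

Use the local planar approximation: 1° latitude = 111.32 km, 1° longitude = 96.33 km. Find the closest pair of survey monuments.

Pairwise distances:
A–B: 2.3635 km
A–C: 6.8331 km
A–D: 5.5694 km
A–E: 4.0009 km
B–C: 5.3809 km
B–D: 4.2436 km
B–E: 3.3640 km
C–D: 1.2713 km
C–E: 3.0806 km
D–E: 1.8542 km
Closest pair: C–D at 1.2713 km.

C and D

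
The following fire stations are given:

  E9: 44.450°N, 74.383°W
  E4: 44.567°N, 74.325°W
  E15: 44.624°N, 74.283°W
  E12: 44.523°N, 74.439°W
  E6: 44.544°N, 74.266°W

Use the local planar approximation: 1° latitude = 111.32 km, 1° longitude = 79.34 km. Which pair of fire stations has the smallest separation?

E4 and E6

Pairwise distances:
E9–E4: 13.813 km
E9–E15: 20.932 km
E9–E12: 9.262 km
E9–E6: 13.988 km
E4–E15: 7.167 km
E4–E12: 10.286 km
E4–E6: 5.336 km
E15–E12: 16.721 km
E15–E6: 9.007 km
E12–E6: 13.923 km
Closest pair: E4–E6 at 5.336 km.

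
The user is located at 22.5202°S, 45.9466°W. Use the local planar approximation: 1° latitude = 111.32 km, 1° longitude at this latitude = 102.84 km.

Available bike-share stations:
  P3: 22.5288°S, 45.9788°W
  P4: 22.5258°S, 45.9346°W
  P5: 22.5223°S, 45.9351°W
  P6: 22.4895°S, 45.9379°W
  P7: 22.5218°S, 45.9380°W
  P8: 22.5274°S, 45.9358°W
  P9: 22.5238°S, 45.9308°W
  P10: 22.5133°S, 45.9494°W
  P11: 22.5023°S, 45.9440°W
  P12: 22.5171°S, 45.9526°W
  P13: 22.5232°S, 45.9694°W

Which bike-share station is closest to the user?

Distances from 22.5202°S, 45.9466°W:
P3: 3.4471 km
P4: 1.3826 km
P5: 1.2055 km
P6: 3.5327 km
P7: 0.9022 km
P8: 1.3697 km
P9: 1.6736 km
P10: 0.8203 km
P11: 2.0105 km
P12: 0.7070 km
P13: 2.3684 km
Minimum: P12 at 0.7070 km.

P12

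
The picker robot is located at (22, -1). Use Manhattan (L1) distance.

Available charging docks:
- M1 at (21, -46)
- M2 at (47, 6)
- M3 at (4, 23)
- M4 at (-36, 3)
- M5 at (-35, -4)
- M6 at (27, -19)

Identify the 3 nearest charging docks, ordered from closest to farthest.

Distances from (22, -1):
M1: |-1| + |-45| = 1 + 45 = 46
M2: |25| + |7| = 25 + 7 = 32
M3: |-18| + |24| = 18 + 24 = 42
M4: |-58| + |4| = 58 + 4 = 62
M5: |-57| + |-3| = 57 + 3 = 60
M6: |5| + |-18| = 5 + 18 = 23
Sorted: M6 (23) < M2 (32) < M3 (42) < M1 (46) < M5 (60) < …

M6, M2, M3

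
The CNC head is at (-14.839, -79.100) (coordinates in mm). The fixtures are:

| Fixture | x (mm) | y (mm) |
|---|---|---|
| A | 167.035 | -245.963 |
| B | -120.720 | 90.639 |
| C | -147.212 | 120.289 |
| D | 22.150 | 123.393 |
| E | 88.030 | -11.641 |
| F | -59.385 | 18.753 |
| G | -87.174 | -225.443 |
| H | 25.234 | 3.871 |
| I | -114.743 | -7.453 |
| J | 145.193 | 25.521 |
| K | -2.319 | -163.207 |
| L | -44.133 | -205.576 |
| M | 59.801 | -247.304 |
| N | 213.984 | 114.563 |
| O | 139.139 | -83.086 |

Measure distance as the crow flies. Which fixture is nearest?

K

Distances from (-14.839, -79.100):
A: 246.823 mm
B: 200.055 mm
C: 239.329 mm
D: 205.844 mm
E: 123.015 mm
F: 107.515 mm
G: 163.244 mm
H: 92.141 mm
I: 122.939 mm
J: 191.196 mm
K: 85.034 mm
L: 129.824 mm
M: 184.021 mm
N: 299.775 mm
O: 154.030 mm
Minimum: K at 85.034 mm.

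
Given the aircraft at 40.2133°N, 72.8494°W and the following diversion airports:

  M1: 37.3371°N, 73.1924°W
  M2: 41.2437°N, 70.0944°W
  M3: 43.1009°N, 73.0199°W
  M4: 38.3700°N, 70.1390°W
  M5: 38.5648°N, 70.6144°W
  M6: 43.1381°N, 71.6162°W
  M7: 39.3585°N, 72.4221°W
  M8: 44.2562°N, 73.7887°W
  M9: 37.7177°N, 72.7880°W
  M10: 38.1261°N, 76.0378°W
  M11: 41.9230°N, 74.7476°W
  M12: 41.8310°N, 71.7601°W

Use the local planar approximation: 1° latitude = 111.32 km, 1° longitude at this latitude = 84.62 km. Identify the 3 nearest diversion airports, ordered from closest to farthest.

Distances from 40.2133°N, 72.8494°W:
M1: √((-2.8762·111.32)² + (-0.3430·84.62)²) = √(102514.325652 + 842.430888) = 321.4915 km
M2: √((1.0304·111.32)² + (2.7550·84.62)²) = √(13157.036980 + 54348.711010) = 259.8187 km
M3: √((2.8876·111.32)² + (-0.1705·84.62)²) = √(103328.580118 + 208.158816) = 321.7713 km
M4: √((-1.8433·111.32)² + (2.7104·84.62)²) = √(42105.462437 + 52603.279334) = 307.7479 km
M5: √((-1.6485·111.32)² + (2.2350·84.62)²) = √(33676.294461 + 35768.530400) = 263.5239 km
M6: √((2.9248·111.32)² + (1.2332·84.62)²) = √(106008.025010 + 10889.628752) = 341.9030 km
M7: √((-0.8548·111.32)² + (0.4273·84.62)²) = √(9054.728281 + 1307.410076) = 101.7946 km
M8: √((4.0429·111.32)² + (-0.9393·84.62)²) = √(202550.068294 + 6317.637264) = 457.0205 km
M9: √((-2.4956·111.32)² + (0.0614·84.62)²) = √(77178.502779 + 26.994966) = 277.8588 km
M10: √((-2.0872·111.32)² + (-3.1884·84.62)²) = √(53985.176737 + 72793.339363) = 356.0597 km
M11: √((1.7097·111.32)² + (-1.8982·84.62)²) = √(36223.150369 + 25800.610360) = 249.0457 km
M12: √((1.6177·111.32)² + (1.0893·84.62)²) = √(32429.657824 + 8496.519320) = 202.3022 km
Sorted: M7 (101.7946 km) < M12 (202.3022 km) < M11 (249.0457 km) < M2 (259.8187 km) < M5 (263.5239 km) < …

M7, M12, M11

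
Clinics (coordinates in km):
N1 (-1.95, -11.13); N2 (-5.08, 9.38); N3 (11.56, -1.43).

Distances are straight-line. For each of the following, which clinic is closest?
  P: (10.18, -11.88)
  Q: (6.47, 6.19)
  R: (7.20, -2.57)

P→N3; Q→N3; R→N3

P at (10.18, -11.88):
  N1: 12.15 km
  N2: 26.17 km
  N3: 10.54 km
  → nearest: N3 (10.54 km)
Q at (6.47, 6.19):
  N1: 19.26 km
  N2: 11.98 km
  N3: 9.16 km
  → nearest: N3 (9.16 km)
R at (7.20, -2.57):
  N1: 12.53 km
  N2: 17.13 km
  N3: 4.51 km
  → nearest: N3 (4.51 km)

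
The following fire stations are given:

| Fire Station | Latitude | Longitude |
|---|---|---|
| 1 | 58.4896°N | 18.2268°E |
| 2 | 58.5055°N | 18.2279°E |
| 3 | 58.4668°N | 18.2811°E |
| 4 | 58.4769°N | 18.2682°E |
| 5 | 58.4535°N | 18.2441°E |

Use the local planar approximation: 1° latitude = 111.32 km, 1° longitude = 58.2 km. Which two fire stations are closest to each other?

Pairwise distances:
1–2: √((0.0159·111.32)² + (0.0011·58.2)²) = √(3.132858 + 0.004099) = 1.7711 km
1–3: √((-0.0228·111.32)² + (0.0543·58.2)²) = √(6.441931 + 9.987243) = 4.0533 km
1–4: √((-0.0127·111.32)² + (0.0414·58.2)²) = √(1.998729 + 5.805594) = 2.7936 km
1–5: √((-0.0361·111.32)² + (0.0173·58.2)²) = √(16.149564 + 1.013767) = 4.1429 km
2–3: √((-0.0387·111.32)² + (0.0532·58.2)²) = √(18.559588 + 9.586702) = 5.3053 km
2–4: √((-0.0286·111.32)² + (0.0403·58.2)²) = √(10.136277 + 5.501183) = 3.9544 km
2–5: √((-0.0520·111.32)² + (0.0162·58.2)²) = √(33.508353 + 0.888947) = 5.8649 km
3–4: √((0.0101·111.32)² + (-0.0129·58.2)²) = √(1.264122 + 0.563671) = 1.3520 km
3–5: √((-0.0133·111.32)² + (-0.0370·58.2)²) = √(2.192046 + 4.637132) = 2.6133 km
4–5: √((-0.0234·111.32)² + (-0.0241·58.2)²) = √(6.785441 + 1.967343) = 2.9585 km
Closest pair: 3–4 at 1.3520 km.

3 and 4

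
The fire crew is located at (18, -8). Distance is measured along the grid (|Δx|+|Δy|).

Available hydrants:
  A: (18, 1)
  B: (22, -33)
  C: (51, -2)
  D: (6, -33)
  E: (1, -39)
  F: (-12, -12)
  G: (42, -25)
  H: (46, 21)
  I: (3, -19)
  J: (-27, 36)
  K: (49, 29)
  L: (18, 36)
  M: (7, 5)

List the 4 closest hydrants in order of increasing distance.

A, M, I, B

Distances from (18, -8):
A: |0| + |9| = 0 + 9 = 9
B: |4| + |-25| = 4 + 25 = 29
C: |33| + |6| = 33 + 6 = 39
D: |-12| + |-25| = 12 + 25 = 37
E: |-17| + |-31| = 17 + 31 = 48
F: |-30| + |-4| = 30 + 4 = 34
G: |24| + |-17| = 24 + 17 = 41
H: |28| + |29| = 28 + 29 = 57
I: |-15| + |-11| = 15 + 11 = 26
J: |-45| + |44| = 45 + 44 = 89
K: |31| + |37| = 31 + 37 = 68
L: |0| + |44| = 0 + 44 = 44
M: |-11| + |13| = 11 + 13 = 24
Sorted: A (9) < M (24) < I (26) < B (29) < F (34) < D (37) < …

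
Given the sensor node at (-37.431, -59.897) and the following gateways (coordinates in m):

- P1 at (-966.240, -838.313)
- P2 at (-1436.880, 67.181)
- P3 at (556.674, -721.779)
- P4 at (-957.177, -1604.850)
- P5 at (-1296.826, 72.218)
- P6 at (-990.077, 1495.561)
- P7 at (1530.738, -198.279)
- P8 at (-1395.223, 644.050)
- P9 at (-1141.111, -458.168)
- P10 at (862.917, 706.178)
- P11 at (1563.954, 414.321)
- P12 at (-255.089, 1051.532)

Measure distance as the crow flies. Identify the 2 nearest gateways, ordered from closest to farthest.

Distances from (-37.431, -59.897):
P1: 1211.865 m
P2: 1405.207 m
P3: 889.409 m
P4: 1798.002 m
P5: 1266.306 m
P6: 1824.002 m
P7: 1574.263 m
P8: 1529.425 m
P9: 1173.341 m
P10: 1182.158 m
P11: 1670.125 m
P12: 1132.541 m
Sorted: P3 (889.409 m) < P12 (1132.541 m) < P9 (1173.341 m) < P10 (1182.158 m) < …

P3, P12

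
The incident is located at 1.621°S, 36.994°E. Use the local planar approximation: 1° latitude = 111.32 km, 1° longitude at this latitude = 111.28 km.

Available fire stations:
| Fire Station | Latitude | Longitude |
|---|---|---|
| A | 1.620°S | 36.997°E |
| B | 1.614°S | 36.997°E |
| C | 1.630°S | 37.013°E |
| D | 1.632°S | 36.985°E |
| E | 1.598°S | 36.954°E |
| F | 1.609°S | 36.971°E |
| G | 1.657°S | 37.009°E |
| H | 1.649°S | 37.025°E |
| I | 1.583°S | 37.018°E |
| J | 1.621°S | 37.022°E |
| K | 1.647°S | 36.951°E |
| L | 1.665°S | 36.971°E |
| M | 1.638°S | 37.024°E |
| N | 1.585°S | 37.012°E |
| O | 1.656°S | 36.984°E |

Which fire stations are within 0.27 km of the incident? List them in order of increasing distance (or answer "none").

none

Distances from 1.621°S, 36.994°E:
A: 0.352 km
B: 0.848 km
C: 2.340 km
D: 1.582 km
E: 5.135 km
F: 2.887 km
G: 4.341 km
H: 4.649 km
I: 5.003 km
J: 3.116 km
K: 5.592 km
L: 5.526 km
M: 3.837 km
N: 4.480 km
O: 4.052 km
Threshold 0.27 km: none within range.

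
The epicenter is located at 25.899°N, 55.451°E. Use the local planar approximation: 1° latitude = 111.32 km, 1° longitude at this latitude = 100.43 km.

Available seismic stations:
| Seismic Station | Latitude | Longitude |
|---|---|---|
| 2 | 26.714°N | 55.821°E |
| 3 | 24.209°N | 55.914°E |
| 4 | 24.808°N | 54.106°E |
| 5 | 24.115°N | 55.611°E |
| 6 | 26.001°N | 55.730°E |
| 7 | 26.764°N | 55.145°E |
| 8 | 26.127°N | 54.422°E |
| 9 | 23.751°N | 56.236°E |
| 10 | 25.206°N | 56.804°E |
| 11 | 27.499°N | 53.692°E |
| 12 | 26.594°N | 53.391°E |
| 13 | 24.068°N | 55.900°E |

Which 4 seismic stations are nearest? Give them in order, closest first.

6, 2, 7, 8

Distances from 25.899°N, 55.451°E:
2: 98.041 km
3: 193.792 km
4: 181.649 km
5: 199.244 km
6: 30.233 km
7: 101.077 km
8: 106.414 km
9: 251.777 km
10: 156.254 km
11: 250.861 km
12: 220.879 km
13: 208.755 km
Sorted: 6 (30.233 km) < 2 (98.041 km) < 7 (101.077 km) < 8 (106.414 km) < 10 (156.254 km) < 4 (181.649 km) < …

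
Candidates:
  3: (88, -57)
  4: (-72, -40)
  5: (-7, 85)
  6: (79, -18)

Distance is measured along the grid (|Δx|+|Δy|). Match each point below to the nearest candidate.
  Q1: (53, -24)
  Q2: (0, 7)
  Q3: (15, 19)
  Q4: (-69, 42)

Q1→6; Q2→5; Q3→5; Q4→4

Q1 at (53, -24):
  3: 68
  4: 141
  5: 169
  6: 32
  → nearest: 6 (32)
Q2 at (0, 7):
  3: 152
  4: 119
  5: 85
  6: 104
  → nearest: 5 (85)
Q3 at (15, 19):
  3: 149
  4: 146
  5: 88
  6: 101
  → nearest: 5 (88)
Q4 at (-69, 42):
  3: 256
  4: 85
  5: 105
  6: 208
  → nearest: 4 (85)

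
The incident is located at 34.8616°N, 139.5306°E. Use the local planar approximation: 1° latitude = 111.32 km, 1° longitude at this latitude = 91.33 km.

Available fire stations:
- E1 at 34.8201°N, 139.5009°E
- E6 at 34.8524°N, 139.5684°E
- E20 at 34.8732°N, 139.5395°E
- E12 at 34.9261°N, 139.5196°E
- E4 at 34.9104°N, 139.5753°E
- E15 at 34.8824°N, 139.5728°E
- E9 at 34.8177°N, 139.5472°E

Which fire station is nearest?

E20

Distances from 34.8616°N, 139.5306°E:
E1: √((-0.0415·111.32)² + (-0.0297·91.33)²) = √(21.342367 + 7.357662) = 5.3572 km
E6: √((-0.0092·111.32)² + (0.0378·91.33)²) = √(1.048871 + 11.918196) = 3.6010 km
E20: √((0.0116·111.32)² + (0.0089·91.33)²) = √(1.667487 + 0.660704) = 1.5258 km
E12: √((0.0645·111.32)² + (-0.0110·91.33)²) = √(51.554410 + 1.009281) = 7.2501 km
E4: √((0.0488·111.32)² + (0.0447·91.33)²) = √(29.511144 + 16.666406) = 6.7954 km
E15: √((0.0208·111.32)² + (0.0422·91.33)²) = √(5.361336 + 14.854287) = 4.4962 km
E9: √((-0.0439·111.32)² + (0.0166·91.33)²) = √(23.882261 + 2.298493) = 5.1167 km
Minimum: E20 at 1.5258 km.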